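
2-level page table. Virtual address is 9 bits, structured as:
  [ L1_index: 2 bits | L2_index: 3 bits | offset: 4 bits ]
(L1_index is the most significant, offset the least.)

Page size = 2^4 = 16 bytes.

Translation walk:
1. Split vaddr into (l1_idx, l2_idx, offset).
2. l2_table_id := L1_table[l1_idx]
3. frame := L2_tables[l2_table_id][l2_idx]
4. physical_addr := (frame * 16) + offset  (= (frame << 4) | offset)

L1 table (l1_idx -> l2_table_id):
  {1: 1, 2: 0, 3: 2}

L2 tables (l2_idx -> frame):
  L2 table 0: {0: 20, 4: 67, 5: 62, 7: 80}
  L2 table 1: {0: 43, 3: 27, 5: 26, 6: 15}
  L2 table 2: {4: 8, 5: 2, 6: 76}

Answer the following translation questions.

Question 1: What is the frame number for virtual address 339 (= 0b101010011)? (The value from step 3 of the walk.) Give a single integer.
vaddr = 339: l1_idx=2, l2_idx=5
L1[2] = 0; L2[0][5] = 62

Answer: 62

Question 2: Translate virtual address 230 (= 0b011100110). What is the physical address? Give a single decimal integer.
vaddr = 230 = 0b011100110
Split: l1_idx=1, l2_idx=6, offset=6
L1[1] = 1
L2[1][6] = 15
paddr = 15 * 16 + 6 = 246

Answer: 246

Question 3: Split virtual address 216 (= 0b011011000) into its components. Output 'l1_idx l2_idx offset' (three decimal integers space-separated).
vaddr = 216 = 0b011011000
  top 2 bits -> l1_idx = 1
  next 3 bits -> l2_idx = 5
  bottom 4 bits -> offset = 8

Answer: 1 5 8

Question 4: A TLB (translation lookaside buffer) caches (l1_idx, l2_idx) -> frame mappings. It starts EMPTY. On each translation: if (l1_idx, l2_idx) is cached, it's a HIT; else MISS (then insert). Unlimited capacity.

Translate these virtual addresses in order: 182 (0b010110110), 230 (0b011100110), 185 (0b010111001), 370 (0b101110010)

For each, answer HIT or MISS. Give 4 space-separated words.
vaddr=182: (1,3) not in TLB -> MISS, insert
vaddr=230: (1,6) not in TLB -> MISS, insert
vaddr=185: (1,3) in TLB -> HIT
vaddr=370: (2,7) not in TLB -> MISS, insert

Answer: MISS MISS HIT MISS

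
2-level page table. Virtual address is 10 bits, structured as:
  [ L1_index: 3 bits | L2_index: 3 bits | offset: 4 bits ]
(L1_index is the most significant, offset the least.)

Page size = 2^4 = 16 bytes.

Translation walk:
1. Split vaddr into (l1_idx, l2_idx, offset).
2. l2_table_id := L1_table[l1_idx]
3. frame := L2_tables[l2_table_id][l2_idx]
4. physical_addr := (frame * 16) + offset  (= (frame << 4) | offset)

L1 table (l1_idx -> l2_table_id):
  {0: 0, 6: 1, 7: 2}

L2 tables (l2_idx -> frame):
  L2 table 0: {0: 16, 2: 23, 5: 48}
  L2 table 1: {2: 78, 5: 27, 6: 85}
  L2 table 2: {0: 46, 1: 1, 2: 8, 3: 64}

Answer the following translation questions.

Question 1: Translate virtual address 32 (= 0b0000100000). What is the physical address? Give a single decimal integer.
Answer: 368

Derivation:
vaddr = 32 = 0b0000100000
Split: l1_idx=0, l2_idx=2, offset=0
L1[0] = 0
L2[0][2] = 23
paddr = 23 * 16 + 0 = 368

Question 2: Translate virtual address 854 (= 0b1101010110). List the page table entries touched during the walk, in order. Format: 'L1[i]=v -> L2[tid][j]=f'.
vaddr = 854 = 0b1101010110
Split: l1_idx=6, l2_idx=5, offset=6

Answer: L1[6]=1 -> L2[1][5]=27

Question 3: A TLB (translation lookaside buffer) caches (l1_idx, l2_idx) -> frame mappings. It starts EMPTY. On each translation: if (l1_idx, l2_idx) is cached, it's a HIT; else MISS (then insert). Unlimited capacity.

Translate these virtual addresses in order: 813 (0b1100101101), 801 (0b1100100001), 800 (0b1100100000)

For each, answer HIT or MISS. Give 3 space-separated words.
vaddr=813: (6,2) not in TLB -> MISS, insert
vaddr=801: (6,2) in TLB -> HIT
vaddr=800: (6,2) in TLB -> HIT

Answer: MISS HIT HIT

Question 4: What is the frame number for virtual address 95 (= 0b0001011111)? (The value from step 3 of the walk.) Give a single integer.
vaddr = 95: l1_idx=0, l2_idx=5
L1[0] = 0; L2[0][5] = 48

Answer: 48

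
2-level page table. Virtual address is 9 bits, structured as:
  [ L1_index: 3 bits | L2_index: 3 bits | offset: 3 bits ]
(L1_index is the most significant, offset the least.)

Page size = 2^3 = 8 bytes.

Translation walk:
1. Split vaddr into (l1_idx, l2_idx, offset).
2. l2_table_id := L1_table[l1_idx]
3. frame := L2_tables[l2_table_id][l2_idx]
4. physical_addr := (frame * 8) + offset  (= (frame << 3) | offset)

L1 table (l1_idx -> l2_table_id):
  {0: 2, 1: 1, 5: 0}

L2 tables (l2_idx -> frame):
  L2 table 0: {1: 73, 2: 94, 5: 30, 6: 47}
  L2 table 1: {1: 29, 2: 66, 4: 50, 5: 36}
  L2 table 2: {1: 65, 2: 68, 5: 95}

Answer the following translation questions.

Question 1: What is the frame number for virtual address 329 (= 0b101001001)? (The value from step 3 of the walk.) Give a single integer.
vaddr = 329: l1_idx=5, l2_idx=1
L1[5] = 0; L2[0][1] = 73

Answer: 73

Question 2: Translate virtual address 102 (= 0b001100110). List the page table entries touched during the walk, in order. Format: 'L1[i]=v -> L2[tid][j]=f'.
vaddr = 102 = 0b001100110
Split: l1_idx=1, l2_idx=4, offset=6

Answer: L1[1]=1 -> L2[1][4]=50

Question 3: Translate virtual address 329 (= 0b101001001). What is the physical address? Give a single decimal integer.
vaddr = 329 = 0b101001001
Split: l1_idx=5, l2_idx=1, offset=1
L1[5] = 0
L2[0][1] = 73
paddr = 73 * 8 + 1 = 585

Answer: 585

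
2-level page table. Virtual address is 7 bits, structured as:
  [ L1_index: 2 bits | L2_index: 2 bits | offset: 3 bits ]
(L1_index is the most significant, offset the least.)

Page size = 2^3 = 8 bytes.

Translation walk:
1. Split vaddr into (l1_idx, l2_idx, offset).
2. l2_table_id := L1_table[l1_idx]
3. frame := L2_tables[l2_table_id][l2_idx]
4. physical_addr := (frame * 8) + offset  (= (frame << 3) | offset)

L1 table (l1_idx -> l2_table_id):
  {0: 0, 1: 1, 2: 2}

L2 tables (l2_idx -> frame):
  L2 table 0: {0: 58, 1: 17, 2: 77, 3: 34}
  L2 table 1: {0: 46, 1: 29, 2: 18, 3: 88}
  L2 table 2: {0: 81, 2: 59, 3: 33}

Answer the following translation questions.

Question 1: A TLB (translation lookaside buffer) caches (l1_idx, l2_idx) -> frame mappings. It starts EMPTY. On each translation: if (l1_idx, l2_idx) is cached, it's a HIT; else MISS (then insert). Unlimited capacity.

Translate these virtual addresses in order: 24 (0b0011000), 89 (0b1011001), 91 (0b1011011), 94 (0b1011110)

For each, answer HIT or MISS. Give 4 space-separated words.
Answer: MISS MISS HIT HIT

Derivation:
vaddr=24: (0,3) not in TLB -> MISS, insert
vaddr=89: (2,3) not in TLB -> MISS, insert
vaddr=91: (2,3) in TLB -> HIT
vaddr=94: (2,3) in TLB -> HIT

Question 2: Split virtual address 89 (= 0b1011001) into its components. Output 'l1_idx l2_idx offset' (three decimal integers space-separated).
vaddr = 89 = 0b1011001
  top 2 bits -> l1_idx = 2
  next 2 bits -> l2_idx = 3
  bottom 3 bits -> offset = 1

Answer: 2 3 1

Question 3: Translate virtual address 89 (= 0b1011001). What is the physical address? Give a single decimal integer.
vaddr = 89 = 0b1011001
Split: l1_idx=2, l2_idx=3, offset=1
L1[2] = 2
L2[2][3] = 33
paddr = 33 * 8 + 1 = 265

Answer: 265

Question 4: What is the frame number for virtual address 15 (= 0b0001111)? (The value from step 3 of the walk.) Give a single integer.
vaddr = 15: l1_idx=0, l2_idx=1
L1[0] = 0; L2[0][1] = 17

Answer: 17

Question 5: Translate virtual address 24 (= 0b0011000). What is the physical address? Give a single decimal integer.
vaddr = 24 = 0b0011000
Split: l1_idx=0, l2_idx=3, offset=0
L1[0] = 0
L2[0][3] = 34
paddr = 34 * 8 + 0 = 272

Answer: 272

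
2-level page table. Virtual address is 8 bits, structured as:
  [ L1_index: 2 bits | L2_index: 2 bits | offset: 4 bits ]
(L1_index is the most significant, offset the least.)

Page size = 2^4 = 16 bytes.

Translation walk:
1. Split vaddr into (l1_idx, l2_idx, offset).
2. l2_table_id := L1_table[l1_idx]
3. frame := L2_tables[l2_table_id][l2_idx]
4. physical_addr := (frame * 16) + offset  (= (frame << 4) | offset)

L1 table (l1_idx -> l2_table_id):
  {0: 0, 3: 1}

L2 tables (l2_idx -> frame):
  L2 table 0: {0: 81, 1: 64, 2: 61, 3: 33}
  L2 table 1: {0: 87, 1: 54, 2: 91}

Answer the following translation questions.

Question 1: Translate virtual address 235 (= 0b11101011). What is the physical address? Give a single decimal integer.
vaddr = 235 = 0b11101011
Split: l1_idx=3, l2_idx=2, offset=11
L1[3] = 1
L2[1][2] = 91
paddr = 91 * 16 + 11 = 1467

Answer: 1467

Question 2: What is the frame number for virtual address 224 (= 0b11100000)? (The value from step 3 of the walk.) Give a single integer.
Answer: 91

Derivation:
vaddr = 224: l1_idx=3, l2_idx=2
L1[3] = 1; L2[1][2] = 91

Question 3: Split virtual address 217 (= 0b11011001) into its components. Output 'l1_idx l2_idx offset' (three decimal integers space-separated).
Answer: 3 1 9

Derivation:
vaddr = 217 = 0b11011001
  top 2 bits -> l1_idx = 3
  next 2 bits -> l2_idx = 1
  bottom 4 bits -> offset = 9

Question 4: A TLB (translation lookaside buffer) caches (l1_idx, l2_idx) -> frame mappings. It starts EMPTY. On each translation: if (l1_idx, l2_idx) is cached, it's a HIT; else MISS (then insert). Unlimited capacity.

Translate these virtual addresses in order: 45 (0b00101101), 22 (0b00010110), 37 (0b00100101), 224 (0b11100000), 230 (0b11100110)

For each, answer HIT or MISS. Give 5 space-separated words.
vaddr=45: (0,2) not in TLB -> MISS, insert
vaddr=22: (0,1) not in TLB -> MISS, insert
vaddr=37: (0,2) in TLB -> HIT
vaddr=224: (3,2) not in TLB -> MISS, insert
vaddr=230: (3,2) in TLB -> HIT

Answer: MISS MISS HIT MISS HIT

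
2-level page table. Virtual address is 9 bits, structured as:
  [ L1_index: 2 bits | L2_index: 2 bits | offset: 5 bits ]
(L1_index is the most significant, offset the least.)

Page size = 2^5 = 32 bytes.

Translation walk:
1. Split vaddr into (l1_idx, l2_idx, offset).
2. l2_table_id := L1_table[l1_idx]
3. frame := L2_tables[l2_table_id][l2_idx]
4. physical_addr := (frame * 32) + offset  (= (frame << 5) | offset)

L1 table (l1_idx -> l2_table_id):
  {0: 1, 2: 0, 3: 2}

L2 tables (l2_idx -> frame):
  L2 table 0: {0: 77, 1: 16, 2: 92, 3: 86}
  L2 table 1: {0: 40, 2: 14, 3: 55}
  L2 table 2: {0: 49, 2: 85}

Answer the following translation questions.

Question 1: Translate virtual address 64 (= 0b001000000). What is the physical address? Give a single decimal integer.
Answer: 448

Derivation:
vaddr = 64 = 0b001000000
Split: l1_idx=0, l2_idx=2, offset=0
L1[0] = 1
L2[1][2] = 14
paddr = 14 * 32 + 0 = 448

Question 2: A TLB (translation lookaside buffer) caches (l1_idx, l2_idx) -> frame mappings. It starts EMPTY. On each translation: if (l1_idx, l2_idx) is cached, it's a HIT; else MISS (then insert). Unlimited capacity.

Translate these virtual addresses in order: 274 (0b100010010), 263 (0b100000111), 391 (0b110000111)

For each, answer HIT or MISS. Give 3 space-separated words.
Answer: MISS HIT MISS

Derivation:
vaddr=274: (2,0) not in TLB -> MISS, insert
vaddr=263: (2,0) in TLB -> HIT
vaddr=391: (3,0) not in TLB -> MISS, insert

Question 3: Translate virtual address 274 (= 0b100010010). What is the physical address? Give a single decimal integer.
vaddr = 274 = 0b100010010
Split: l1_idx=2, l2_idx=0, offset=18
L1[2] = 0
L2[0][0] = 77
paddr = 77 * 32 + 18 = 2482

Answer: 2482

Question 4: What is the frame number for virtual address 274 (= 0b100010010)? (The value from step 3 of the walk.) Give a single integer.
Answer: 77

Derivation:
vaddr = 274: l1_idx=2, l2_idx=0
L1[2] = 0; L2[0][0] = 77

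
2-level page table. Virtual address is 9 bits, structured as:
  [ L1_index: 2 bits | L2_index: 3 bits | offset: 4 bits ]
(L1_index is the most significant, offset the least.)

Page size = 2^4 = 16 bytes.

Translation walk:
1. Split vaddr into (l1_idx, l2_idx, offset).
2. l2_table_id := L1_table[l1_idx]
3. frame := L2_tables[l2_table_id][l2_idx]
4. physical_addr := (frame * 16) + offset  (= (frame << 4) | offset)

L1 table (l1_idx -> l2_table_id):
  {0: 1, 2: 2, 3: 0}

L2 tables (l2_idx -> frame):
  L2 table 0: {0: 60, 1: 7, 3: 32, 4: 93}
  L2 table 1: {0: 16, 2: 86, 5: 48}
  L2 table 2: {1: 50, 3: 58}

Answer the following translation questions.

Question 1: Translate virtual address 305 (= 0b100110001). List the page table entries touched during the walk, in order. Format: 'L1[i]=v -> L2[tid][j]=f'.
vaddr = 305 = 0b100110001
Split: l1_idx=2, l2_idx=3, offset=1

Answer: L1[2]=2 -> L2[2][3]=58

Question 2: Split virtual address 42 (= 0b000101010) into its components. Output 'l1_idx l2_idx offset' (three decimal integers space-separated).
vaddr = 42 = 0b000101010
  top 2 bits -> l1_idx = 0
  next 3 bits -> l2_idx = 2
  bottom 4 bits -> offset = 10

Answer: 0 2 10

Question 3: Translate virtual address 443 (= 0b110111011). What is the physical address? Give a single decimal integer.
Answer: 523

Derivation:
vaddr = 443 = 0b110111011
Split: l1_idx=3, l2_idx=3, offset=11
L1[3] = 0
L2[0][3] = 32
paddr = 32 * 16 + 11 = 523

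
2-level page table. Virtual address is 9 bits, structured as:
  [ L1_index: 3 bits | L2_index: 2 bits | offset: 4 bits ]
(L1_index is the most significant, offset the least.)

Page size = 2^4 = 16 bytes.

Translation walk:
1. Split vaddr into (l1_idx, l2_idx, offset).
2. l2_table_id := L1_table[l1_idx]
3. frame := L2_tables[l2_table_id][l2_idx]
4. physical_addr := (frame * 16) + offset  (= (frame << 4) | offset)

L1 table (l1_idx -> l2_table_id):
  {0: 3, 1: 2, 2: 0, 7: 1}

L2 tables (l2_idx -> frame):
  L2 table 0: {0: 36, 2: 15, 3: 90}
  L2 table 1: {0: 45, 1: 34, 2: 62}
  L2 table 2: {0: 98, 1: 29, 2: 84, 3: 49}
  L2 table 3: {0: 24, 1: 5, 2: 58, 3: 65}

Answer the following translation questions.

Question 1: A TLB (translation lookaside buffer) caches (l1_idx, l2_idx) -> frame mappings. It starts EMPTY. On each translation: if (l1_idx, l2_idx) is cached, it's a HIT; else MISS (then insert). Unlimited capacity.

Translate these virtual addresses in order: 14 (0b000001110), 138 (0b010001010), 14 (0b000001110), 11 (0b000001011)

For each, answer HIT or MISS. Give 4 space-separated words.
Answer: MISS MISS HIT HIT

Derivation:
vaddr=14: (0,0) not in TLB -> MISS, insert
vaddr=138: (2,0) not in TLB -> MISS, insert
vaddr=14: (0,0) in TLB -> HIT
vaddr=11: (0,0) in TLB -> HIT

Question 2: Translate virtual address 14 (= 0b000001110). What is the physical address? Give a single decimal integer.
Answer: 398

Derivation:
vaddr = 14 = 0b000001110
Split: l1_idx=0, l2_idx=0, offset=14
L1[0] = 3
L2[3][0] = 24
paddr = 24 * 16 + 14 = 398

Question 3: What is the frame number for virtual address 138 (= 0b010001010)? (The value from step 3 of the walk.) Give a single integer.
vaddr = 138: l1_idx=2, l2_idx=0
L1[2] = 0; L2[0][0] = 36

Answer: 36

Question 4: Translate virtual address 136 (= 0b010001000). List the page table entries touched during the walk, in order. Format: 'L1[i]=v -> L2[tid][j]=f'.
vaddr = 136 = 0b010001000
Split: l1_idx=2, l2_idx=0, offset=8

Answer: L1[2]=0 -> L2[0][0]=36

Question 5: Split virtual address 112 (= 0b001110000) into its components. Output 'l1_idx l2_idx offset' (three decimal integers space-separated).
vaddr = 112 = 0b001110000
  top 3 bits -> l1_idx = 1
  next 2 bits -> l2_idx = 3
  bottom 4 bits -> offset = 0

Answer: 1 3 0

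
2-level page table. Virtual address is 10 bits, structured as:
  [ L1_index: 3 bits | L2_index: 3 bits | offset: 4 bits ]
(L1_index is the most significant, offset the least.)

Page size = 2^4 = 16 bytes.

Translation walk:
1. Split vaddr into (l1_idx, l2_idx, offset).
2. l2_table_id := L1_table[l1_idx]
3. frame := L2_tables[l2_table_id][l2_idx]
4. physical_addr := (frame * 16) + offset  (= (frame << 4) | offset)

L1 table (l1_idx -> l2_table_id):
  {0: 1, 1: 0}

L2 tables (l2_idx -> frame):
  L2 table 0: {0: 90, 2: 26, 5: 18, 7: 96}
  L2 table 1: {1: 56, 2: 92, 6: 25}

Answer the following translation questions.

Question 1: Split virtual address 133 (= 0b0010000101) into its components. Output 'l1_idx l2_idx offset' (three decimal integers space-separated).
vaddr = 133 = 0b0010000101
  top 3 bits -> l1_idx = 1
  next 3 bits -> l2_idx = 0
  bottom 4 bits -> offset = 5

Answer: 1 0 5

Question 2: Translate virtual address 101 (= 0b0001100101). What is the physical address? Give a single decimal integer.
vaddr = 101 = 0b0001100101
Split: l1_idx=0, l2_idx=6, offset=5
L1[0] = 1
L2[1][6] = 25
paddr = 25 * 16 + 5 = 405

Answer: 405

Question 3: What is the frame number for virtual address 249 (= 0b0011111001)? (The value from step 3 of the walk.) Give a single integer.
Answer: 96

Derivation:
vaddr = 249: l1_idx=1, l2_idx=7
L1[1] = 0; L2[0][7] = 96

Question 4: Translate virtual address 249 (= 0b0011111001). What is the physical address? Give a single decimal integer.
vaddr = 249 = 0b0011111001
Split: l1_idx=1, l2_idx=7, offset=9
L1[1] = 0
L2[0][7] = 96
paddr = 96 * 16 + 9 = 1545

Answer: 1545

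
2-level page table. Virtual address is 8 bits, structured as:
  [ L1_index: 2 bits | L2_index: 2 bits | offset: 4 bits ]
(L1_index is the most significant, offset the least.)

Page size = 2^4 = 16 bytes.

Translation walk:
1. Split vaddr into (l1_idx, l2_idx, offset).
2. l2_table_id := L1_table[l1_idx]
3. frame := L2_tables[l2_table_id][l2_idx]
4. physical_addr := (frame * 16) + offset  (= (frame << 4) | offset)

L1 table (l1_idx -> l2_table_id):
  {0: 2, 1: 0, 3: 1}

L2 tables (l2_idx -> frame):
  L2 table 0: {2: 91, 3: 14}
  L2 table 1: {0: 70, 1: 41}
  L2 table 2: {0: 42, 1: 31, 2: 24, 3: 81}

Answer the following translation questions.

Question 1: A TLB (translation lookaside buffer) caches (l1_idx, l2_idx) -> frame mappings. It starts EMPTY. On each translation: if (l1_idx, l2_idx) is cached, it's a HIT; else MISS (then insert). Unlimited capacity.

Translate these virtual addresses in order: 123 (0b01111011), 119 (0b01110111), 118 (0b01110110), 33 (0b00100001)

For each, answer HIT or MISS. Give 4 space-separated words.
vaddr=123: (1,3) not in TLB -> MISS, insert
vaddr=119: (1,3) in TLB -> HIT
vaddr=118: (1,3) in TLB -> HIT
vaddr=33: (0,2) not in TLB -> MISS, insert

Answer: MISS HIT HIT MISS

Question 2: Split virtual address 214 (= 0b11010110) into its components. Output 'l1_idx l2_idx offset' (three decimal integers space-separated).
vaddr = 214 = 0b11010110
  top 2 bits -> l1_idx = 3
  next 2 bits -> l2_idx = 1
  bottom 4 bits -> offset = 6

Answer: 3 1 6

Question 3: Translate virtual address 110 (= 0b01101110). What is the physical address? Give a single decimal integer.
Answer: 1470

Derivation:
vaddr = 110 = 0b01101110
Split: l1_idx=1, l2_idx=2, offset=14
L1[1] = 0
L2[0][2] = 91
paddr = 91 * 16 + 14 = 1470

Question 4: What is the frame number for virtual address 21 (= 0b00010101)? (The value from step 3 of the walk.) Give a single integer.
Answer: 31

Derivation:
vaddr = 21: l1_idx=0, l2_idx=1
L1[0] = 2; L2[2][1] = 31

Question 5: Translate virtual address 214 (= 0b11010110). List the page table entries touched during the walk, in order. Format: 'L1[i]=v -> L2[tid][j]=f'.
vaddr = 214 = 0b11010110
Split: l1_idx=3, l2_idx=1, offset=6

Answer: L1[3]=1 -> L2[1][1]=41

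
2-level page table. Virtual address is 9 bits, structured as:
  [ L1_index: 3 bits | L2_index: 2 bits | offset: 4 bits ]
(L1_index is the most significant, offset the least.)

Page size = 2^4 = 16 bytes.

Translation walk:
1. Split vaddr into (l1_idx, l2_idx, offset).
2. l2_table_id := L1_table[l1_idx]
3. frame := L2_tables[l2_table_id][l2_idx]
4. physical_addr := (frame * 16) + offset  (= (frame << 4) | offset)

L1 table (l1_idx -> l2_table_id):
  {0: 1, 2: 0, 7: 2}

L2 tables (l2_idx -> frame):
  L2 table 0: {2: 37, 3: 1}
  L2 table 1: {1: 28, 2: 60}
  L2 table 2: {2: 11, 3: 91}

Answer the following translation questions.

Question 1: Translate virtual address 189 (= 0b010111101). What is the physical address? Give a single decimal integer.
vaddr = 189 = 0b010111101
Split: l1_idx=2, l2_idx=3, offset=13
L1[2] = 0
L2[0][3] = 1
paddr = 1 * 16 + 13 = 29

Answer: 29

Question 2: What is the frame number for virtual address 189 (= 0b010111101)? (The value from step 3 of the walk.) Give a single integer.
Answer: 1

Derivation:
vaddr = 189: l1_idx=2, l2_idx=3
L1[2] = 0; L2[0][3] = 1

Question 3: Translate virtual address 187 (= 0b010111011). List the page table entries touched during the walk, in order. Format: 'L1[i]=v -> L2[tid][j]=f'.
vaddr = 187 = 0b010111011
Split: l1_idx=2, l2_idx=3, offset=11

Answer: L1[2]=0 -> L2[0][3]=1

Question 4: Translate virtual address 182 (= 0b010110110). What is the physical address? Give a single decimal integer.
Answer: 22

Derivation:
vaddr = 182 = 0b010110110
Split: l1_idx=2, l2_idx=3, offset=6
L1[2] = 0
L2[0][3] = 1
paddr = 1 * 16 + 6 = 22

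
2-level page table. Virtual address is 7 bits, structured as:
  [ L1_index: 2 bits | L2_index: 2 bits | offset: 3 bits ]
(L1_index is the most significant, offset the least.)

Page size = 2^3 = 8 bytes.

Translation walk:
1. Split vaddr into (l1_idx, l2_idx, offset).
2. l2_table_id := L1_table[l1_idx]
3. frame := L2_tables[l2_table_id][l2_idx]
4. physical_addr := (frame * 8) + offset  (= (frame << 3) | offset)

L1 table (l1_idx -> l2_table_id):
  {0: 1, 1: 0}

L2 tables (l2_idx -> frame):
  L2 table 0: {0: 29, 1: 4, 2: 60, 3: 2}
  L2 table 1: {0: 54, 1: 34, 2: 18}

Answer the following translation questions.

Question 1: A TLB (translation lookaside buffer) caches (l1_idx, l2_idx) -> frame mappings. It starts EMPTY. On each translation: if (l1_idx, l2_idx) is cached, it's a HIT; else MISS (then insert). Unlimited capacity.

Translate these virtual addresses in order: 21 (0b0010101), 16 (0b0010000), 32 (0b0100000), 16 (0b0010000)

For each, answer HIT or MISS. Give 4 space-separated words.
vaddr=21: (0,2) not in TLB -> MISS, insert
vaddr=16: (0,2) in TLB -> HIT
vaddr=32: (1,0) not in TLB -> MISS, insert
vaddr=16: (0,2) in TLB -> HIT

Answer: MISS HIT MISS HIT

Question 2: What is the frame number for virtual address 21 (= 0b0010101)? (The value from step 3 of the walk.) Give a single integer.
vaddr = 21: l1_idx=0, l2_idx=2
L1[0] = 1; L2[1][2] = 18

Answer: 18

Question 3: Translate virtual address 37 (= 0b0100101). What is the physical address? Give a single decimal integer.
Answer: 237

Derivation:
vaddr = 37 = 0b0100101
Split: l1_idx=1, l2_idx=0, offset=5
L1[1] = 0
L2[0][0] = 29
paddr = 29 * 8 + 5 = 237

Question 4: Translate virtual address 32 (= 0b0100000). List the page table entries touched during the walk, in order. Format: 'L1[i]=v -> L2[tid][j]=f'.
vaddr = 32 = 0b0100000
Split: l1_idx=1, l2_idx=0, offset=0

Answer: L1[1]=0 -> L2[0][0]=29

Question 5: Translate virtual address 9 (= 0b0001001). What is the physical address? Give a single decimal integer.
Answer: 273

Derivation:
vaddr = 9 = 0b0001001
Split: l1_idx=0, l2_idx=1, offset=1
L1[0] = 1
L2[1][1] = 34
paddr = 34 * 8 + 1 = 273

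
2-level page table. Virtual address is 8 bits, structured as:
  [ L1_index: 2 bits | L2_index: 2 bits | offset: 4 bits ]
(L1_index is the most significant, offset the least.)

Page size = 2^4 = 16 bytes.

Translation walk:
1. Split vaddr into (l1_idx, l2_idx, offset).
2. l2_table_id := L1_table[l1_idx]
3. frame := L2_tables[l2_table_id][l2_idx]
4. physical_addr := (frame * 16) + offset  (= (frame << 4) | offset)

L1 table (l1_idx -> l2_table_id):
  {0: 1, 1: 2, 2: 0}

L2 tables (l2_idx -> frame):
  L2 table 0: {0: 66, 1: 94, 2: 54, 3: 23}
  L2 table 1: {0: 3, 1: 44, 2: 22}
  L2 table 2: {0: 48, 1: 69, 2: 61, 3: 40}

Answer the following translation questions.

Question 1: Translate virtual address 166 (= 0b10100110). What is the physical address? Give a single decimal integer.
vaddr = 166 = 0b10100110
Split: l1_idx=2, l2_idx=2, offset=6
L1[2] = 0
L2[0][2] = 54
paddr = 54 * 16 + 6 = 870

Answer: 870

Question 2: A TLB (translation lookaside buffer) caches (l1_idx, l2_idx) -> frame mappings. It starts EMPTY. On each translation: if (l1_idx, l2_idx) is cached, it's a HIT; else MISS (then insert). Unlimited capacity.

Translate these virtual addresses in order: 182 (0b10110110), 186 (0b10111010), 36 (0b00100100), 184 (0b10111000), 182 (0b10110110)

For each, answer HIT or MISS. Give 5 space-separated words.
vaddr=182: (2,3) not in TLB -> MISS, insert
vaddr=186: (2,3) in TLB -> HIT
vaddr=36: (0,2) not in TLB -> MISS, insert
vaddr=184: (2,3) in TLB -> HIT
vaddr=182: (2,3) in TLB -> HIT

Answer: MISS HIT MISS HIT HIT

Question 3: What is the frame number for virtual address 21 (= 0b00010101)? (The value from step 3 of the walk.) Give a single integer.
vaddr = 21: l1_idx=0, l2_idx=1
L1[0] = 1; L2[1][1] = 44

Answer: 44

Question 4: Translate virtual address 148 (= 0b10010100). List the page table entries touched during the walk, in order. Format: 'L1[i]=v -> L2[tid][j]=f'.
vaddr = 148 = 0b10010100
Split: l1_idx=2, l2_idx=1, offset=4

Answer: L1[2]=0 -> L2[0][1]=94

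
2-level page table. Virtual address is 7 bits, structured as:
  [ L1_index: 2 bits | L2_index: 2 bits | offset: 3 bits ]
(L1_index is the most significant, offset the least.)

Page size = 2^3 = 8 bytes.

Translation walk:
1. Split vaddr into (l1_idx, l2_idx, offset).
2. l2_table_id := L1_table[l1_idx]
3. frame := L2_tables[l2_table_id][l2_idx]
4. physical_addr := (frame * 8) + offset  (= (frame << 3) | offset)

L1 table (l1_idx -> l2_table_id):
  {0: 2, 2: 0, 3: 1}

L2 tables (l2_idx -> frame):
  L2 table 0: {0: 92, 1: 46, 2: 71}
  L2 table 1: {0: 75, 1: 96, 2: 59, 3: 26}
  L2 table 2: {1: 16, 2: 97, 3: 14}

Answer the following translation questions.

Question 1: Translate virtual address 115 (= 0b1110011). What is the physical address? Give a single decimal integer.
vaddr = 115 = 0b1110011
Split: l1_idx=3, l2_idx=2, offset=3
L1[3] = 1
L2[1][2] = 59
paddr = 59 * 8 + 3 = 475

Answer: 475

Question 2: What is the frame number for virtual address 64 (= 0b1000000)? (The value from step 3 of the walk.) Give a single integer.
vaddr = 64: l1_idx=2, l2_idx=0
L1[2] = 0; L2[0][0] = 92

Answer: 92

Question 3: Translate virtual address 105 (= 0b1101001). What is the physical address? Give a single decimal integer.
vaddr = 105 = 0b1101001
Split: l1_idx=3, l2_idx=1, offset=1
L1[3] = 1
L2[1][1] = 96
paddr = 96 * 8 + 1 = 769

Answer: 769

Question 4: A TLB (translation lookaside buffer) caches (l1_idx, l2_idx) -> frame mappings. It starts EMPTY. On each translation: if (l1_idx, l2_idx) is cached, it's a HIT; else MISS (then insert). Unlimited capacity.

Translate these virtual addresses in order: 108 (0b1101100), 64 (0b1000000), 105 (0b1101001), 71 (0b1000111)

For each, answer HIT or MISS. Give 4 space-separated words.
Answer: MISS MISS HIT HIT

Derivation:
vaddr=108: (3,1) not in TLB -> MISS, insert
vaddr=64: (2,0) not in TLB -> MISS, insert
vaddr=105: (3,1) in TLB -> HIT
vaddr=71: (2,0) in TLB -> HIT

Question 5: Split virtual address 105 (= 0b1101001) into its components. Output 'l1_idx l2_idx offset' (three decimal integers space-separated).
Answer: 3 1 1

Derivation:
vaddr = 105 = 0b1101001
  top 2 bits -> l1_idx = 3
  next 2 bits -> l2_idx = 1
  bottom 3 bits -> offset = 1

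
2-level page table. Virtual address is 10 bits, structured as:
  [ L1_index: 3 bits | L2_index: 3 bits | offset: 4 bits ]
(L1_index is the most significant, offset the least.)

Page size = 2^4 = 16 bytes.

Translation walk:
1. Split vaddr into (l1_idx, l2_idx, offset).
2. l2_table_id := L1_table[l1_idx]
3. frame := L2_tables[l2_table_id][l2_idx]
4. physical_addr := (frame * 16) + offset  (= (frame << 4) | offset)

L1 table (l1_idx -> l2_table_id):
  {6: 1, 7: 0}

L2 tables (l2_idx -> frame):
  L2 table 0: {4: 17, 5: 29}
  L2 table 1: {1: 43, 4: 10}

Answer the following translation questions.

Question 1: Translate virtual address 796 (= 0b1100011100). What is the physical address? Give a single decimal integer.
Answer: 700

Derivation:
vaddr = 796 = 0b1100011100
Split: l1_idx=6, l2_idx=1, offset=12
L1[6] = 1
L2[1][1] = 43
paddr = 43 * 16 + 12 = 700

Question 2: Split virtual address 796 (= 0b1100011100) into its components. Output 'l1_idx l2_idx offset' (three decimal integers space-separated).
Answer: 6 1 12

Derivation:
vaddr = 796 = 0b1100011100
  top 3 bits -> l1_idx = 6
  next 3 bits -> l2_idx = 1
  bottom 4 bits -> offset = 12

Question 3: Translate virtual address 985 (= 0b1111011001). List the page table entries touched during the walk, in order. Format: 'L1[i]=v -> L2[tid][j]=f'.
Answer: L1[7]=0 -> L2[0][5]=29

Derivation:
vaddr = 985 = 0b1111011001
Split: l1_idx=7, l2_idx=5, offset=9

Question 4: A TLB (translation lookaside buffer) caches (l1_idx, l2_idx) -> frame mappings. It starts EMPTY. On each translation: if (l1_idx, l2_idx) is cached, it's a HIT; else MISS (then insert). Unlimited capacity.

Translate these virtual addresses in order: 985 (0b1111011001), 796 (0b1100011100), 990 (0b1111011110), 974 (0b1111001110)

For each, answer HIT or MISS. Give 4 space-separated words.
Answer: MISS MISS HIT MISS

Derivation:
vaddr=985: (7,5) not in TLB -> MISS, insert
vaddr=796: (6,1) not in TLB -> MISS, insert
vaddr=990: (7,5) in TLB -> HIT
vaddr=974: (7,4) not in TLB -> MISS, insert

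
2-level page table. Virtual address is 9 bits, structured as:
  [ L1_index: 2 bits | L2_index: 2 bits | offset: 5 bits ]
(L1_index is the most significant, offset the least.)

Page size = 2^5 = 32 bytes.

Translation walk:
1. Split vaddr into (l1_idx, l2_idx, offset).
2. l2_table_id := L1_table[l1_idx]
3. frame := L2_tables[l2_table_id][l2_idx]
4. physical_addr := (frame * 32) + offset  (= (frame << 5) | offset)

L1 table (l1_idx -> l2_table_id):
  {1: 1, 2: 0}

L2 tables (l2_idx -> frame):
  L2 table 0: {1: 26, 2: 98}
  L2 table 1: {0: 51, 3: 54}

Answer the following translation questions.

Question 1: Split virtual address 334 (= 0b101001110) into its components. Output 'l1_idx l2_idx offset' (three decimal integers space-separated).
Answer: 2 2 14

Derivation:
vaddr = 334 = 0b101001110
  top 2 bits -> l1_idx = 2
  next 2 bits -> l2_idx = 2
  bottom 5 bits -> offset = 14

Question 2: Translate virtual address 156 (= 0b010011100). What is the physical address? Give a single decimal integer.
vaddr = 156 = 0b010011100
Split: l1_idx=1, l2_idx=0, offset=28
L1[1] = 1
L2[1][0] = 51
paddr = 51 * 32 + 28 = 1660

Answer: 1660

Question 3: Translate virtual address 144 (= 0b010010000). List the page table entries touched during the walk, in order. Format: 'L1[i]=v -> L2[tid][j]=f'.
Answer: L1[1]=1 -> L2[1][0]=51

Derivation:
vaddr = 144 = 0b010010000
Split: l1_idx=1, l2_idx=0, offset=16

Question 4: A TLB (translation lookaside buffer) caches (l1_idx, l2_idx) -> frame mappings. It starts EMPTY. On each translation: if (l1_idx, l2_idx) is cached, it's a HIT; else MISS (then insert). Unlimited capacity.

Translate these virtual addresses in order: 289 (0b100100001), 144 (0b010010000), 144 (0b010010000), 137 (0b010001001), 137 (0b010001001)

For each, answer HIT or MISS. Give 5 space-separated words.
Answer: MISS MISS HIT HIT HIT

Derivation:
vaddr=289: (2,1) not in TLB -> MISS, insert
vaddr=144: (1,0) not in TLB -> MISS, insert
vaddr=144: (1,0) in TLB -> HIT
vaddr=137: (1,0) in TLB -> HIT
vaddr=137: (1,0) in TLB -> HIT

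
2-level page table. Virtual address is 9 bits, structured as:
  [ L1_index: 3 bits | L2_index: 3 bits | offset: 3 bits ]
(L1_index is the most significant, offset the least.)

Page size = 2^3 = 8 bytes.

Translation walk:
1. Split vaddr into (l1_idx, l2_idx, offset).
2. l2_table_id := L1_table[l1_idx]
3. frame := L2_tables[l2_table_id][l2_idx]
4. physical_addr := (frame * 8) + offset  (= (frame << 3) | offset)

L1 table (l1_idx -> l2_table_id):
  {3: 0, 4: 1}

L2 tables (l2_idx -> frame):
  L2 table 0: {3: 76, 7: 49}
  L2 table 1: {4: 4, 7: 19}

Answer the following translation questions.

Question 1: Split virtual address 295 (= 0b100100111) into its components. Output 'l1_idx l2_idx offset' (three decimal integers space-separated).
Answer: 4 4 7

Derivation:
vaddr = 295 = 0b100100111
  top 3 bits -> l1_idx = 4
  next 3 bits -> l2_idx = 4
  bottom 3 bits -> offset = 7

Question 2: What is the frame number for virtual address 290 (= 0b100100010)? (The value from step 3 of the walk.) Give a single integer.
Answer: 4

Derivation:
vaddr = 290: l1_idx=4, l2_idx=4
L1[4] = 1; L2[1][4] = 4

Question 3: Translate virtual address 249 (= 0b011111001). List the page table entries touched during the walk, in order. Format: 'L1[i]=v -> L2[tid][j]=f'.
vaddr = 249 = 0b011111001
Split: l1_idx=3, l2_idx=7, offset=1

Answer: L1[3]=0 -> L2[0][7]=49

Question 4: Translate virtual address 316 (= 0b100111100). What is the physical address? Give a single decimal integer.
vaddr = 316 = 0b100111100
Split: l1_idx=4, l2_idx=7, offset=4
L1[4] = 1
L2[1][7] = 19
paddr = 19 * 8 + 4 = 156

Answer: 156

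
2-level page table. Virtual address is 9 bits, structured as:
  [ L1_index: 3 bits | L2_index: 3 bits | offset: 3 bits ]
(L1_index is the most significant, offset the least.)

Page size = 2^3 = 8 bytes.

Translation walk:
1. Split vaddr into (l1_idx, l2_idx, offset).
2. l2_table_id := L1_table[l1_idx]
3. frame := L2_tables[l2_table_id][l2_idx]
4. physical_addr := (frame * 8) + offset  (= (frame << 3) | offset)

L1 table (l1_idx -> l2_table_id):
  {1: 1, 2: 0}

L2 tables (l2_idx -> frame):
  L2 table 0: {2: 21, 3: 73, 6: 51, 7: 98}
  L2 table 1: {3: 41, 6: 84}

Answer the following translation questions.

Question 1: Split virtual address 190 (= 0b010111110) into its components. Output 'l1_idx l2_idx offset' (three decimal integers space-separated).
vaddr = 190 = 0b010111110
  top 3 bits -> l1_idx = 2
  next 3 bits -> l2_idx = 7
  bottom 3 bits -> offset = 6

Answer: 2 7 6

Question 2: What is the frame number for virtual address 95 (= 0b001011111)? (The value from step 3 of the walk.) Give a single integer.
vaddr = 95: l1_idx=1, l2_idx=3
L1[1] = 1; L2[1][3] = 41

Answer: 41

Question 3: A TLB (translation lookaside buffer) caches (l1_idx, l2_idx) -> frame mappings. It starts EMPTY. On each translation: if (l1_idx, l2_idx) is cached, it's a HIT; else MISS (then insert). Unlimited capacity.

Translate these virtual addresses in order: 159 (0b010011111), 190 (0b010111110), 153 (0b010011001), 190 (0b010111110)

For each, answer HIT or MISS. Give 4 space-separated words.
Answer: MISS MISS HIT HIT

Derivation:
vaddr=159: (2,3) not in TLB -> MISS, insert
vaddr=190: (2,7) not in TLB -> MISS, insert
vaddr=153: (2,3) in TLB -> HIT
vaddr=190: (2,7) in TLB -> HIT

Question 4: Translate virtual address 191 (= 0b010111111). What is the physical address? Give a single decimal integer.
Answer: 791

Derivation:
vaddr = 191 = 0b010111111
Split: l1_idx=2, l2_idx=7, offset=7
L1[2] = 0
L2[0][7] = 98
paddr = 98 * 8 + 7 = 791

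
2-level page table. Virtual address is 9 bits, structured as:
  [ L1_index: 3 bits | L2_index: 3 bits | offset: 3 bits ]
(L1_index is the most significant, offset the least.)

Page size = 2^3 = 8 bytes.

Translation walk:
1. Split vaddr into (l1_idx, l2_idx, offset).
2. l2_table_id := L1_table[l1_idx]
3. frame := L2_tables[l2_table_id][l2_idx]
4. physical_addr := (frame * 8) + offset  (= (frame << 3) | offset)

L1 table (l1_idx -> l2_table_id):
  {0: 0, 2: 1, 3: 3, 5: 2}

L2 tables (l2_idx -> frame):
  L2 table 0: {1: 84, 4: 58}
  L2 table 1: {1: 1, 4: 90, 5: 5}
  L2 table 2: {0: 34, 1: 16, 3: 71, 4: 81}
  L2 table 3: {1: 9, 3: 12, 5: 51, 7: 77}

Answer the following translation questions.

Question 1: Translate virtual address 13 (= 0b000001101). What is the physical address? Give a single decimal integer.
Answer: 677

Derivation:
vaddr = 13 = 0b000001101
Split: l1_idx=0, l2_idx=1, offset=5
L1[0] = 0
L2[0][1] = 84
paddr = 84 * 8 + 5 = 677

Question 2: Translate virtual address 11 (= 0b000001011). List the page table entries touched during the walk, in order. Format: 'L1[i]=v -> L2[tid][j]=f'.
vaddr = 11 = 0b000001011
Split: l1_idx=0, l2_idx=1, offset=3

Answer: L1[0]=0 -> L2[0][1]=84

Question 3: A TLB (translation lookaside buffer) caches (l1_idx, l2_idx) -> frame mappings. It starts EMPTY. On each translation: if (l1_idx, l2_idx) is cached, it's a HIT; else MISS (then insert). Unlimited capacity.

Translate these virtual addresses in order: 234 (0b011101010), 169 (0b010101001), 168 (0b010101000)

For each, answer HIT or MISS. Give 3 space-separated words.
vaddr=234: (3,5) not in TLB -> MISS, insert
vaddr=169: (2,5) not in TLB -> MISS, insert
vaddr=168: (2,5) in TLB -> HIT

Answer: MISS MISS HIT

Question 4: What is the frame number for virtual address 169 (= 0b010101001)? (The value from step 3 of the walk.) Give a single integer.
vaddr = 169: l1_idx=2, l2_idx=5
L1[2] = 1; L2[1][5] = 5

Answer: 5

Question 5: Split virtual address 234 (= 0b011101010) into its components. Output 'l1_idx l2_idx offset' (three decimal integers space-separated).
Answer: 3 5 2

Derivation:
vaddr = 234 = 0b011101010
  top 3 bits -> l1_idx = 3
  next 3 bits -> l2_idx = 5
  bottom 3 bits -> offset = 2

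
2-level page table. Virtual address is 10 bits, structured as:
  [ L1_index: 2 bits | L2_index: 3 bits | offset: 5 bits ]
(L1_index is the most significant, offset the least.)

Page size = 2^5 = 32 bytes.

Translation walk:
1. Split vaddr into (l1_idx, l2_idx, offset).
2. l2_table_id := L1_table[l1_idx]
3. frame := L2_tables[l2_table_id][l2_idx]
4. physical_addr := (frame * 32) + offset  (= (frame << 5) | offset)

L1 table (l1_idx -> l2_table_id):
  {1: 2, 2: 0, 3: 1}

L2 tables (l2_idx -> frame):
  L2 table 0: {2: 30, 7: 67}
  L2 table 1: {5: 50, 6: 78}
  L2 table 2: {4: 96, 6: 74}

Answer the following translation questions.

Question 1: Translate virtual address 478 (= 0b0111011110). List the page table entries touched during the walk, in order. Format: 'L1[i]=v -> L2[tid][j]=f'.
vaddr = 478 = 0b0111011110
Split: l1_idx=1, l2_idx=6, offset=30

Answer: L1[1]=2 -> L2[2][6]=74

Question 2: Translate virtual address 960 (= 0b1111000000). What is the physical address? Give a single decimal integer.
vaddr = 960 = 0b1111000000
Split: l1_idx=3, l2_idx=6, offset=0
L1[3] = 1
L2[1][6] = 78
paddr = 78 * 32 + 0 = 2496

Answer: 2496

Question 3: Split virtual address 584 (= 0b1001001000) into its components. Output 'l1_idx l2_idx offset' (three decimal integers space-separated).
Answer: 2 2 8

Derivation:
vaddr = 584 = 0b1001001000
  top 2 bits -> l1_idx = 2
  next 3 bits -> l2_idx = 2
  bottom 5 bits -> offset = 8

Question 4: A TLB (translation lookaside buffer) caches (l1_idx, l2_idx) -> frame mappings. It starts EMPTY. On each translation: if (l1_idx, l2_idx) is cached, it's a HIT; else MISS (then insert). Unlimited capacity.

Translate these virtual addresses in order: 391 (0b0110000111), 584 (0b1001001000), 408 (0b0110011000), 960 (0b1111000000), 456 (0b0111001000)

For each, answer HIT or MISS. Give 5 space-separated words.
vaddr=391: (1,4) not in TLB -> MISS, insert
vaddr=584: (2,2) not in TLB -> MISS, insert
vaddr=408: (1,4) in TLB -> HIT
vaddr=960: (3,6) not in TLB -> MISS, insert
vaddr=456: (1,6) not in TLB -> MISS, insert

Answer: MISS MISS HIT MISS MISS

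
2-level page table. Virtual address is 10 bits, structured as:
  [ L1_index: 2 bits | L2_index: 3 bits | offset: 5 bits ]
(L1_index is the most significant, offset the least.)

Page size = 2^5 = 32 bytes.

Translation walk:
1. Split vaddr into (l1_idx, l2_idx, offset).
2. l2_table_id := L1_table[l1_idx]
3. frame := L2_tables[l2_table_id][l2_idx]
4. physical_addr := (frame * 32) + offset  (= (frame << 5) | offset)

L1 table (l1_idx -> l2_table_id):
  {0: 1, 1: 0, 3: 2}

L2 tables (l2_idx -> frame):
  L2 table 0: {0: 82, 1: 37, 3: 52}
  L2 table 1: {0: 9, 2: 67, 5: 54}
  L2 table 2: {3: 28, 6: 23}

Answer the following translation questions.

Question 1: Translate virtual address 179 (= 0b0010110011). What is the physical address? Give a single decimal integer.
Answer: 1747

Derivation:
vaddr = 179 = 0b0010110011
Split: l1_idx=0, l2_idx=5, offset=19
L1[0] = 1
L2[1][5] = 54
paddr = 54 * 32 + 19 = 1747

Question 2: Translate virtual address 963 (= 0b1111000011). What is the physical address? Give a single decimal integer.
vaddr = 963 = 0b1111000011
Split: l1_idx=3, l2_idx=6, offset=3
L1[3] = 2
L2[2][6] = 23
paddr = 23 * 32 + 3 = 739

Answer: 739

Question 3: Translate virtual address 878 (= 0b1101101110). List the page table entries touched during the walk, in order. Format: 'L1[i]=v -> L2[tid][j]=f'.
vaddr = 878 = 0b1101101110
Split: l1_idx=3, l2_idx=3, offset=14

Answer: L1[3]=2 -> L2[2][3]=28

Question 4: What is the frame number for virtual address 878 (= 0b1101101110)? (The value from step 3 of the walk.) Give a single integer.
vaddr = 878: l1_idx=3, l2_idx=3
L1[3] = 2; L2[2][3] = 28

Answer: 28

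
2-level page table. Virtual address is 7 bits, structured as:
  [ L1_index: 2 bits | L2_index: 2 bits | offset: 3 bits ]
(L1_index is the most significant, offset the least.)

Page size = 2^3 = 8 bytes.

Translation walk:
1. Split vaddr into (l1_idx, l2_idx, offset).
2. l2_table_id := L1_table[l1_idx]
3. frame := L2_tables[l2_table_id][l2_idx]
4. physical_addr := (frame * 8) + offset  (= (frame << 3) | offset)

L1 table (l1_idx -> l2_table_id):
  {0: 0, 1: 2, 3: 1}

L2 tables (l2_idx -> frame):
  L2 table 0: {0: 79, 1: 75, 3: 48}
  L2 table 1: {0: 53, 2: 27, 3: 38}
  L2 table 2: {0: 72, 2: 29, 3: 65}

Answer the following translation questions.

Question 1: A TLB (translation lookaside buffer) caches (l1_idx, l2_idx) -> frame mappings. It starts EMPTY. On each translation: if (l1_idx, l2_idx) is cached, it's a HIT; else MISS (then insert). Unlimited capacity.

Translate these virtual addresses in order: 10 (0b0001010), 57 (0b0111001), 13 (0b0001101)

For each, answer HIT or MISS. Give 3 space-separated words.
Answer: MISS MISS HIT

Derivation:
vaddr=10: (0,1) not in TLB -> MISS, insert
vaddr=57: (1,3) not in TLB -> MISS, insert
vaddr=13: (0,1) in TLB -> HIT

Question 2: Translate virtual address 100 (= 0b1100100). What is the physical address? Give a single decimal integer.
vaddr = 100 = 0b1100100
Split: l1_idx=3, l2_idx=0, offset=4
L1[3] = 1
L2[1][0] = 53
paddr = 53 * 8 + 4 = 428

Answer: 428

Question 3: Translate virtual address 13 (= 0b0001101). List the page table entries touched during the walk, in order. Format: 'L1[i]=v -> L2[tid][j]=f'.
vaddr = 13 = 0b0001101
Split: l1_idx=0, l2_idx=1, offset=5

Answer: L1[0]=0 -> L2[0][1]=75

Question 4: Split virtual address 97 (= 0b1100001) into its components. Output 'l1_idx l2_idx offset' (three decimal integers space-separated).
Answer: 3 0 1

Derivation:
vaddr = 97 = 0b1100001
  top 2 bits -> l1_idx = 3
  next 2 bits -> l2_idx = 0
  bottom 3 bits -> offset = 1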